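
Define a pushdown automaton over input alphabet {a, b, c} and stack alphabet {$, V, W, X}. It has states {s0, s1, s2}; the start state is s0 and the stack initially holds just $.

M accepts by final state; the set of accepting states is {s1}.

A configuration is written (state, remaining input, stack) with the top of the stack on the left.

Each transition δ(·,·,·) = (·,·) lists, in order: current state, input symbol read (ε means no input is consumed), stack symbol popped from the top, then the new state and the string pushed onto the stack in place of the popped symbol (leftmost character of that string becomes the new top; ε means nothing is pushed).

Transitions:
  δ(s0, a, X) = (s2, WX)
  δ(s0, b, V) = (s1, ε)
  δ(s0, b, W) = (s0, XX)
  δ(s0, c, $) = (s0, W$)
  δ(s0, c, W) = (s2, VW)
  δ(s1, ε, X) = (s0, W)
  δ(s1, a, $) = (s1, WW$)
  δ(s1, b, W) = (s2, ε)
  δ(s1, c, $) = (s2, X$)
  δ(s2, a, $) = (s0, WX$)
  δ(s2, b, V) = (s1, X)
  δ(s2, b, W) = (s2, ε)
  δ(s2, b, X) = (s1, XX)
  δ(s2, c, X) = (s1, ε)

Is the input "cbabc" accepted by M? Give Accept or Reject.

Accept

One accepting computation: (s0, cbabc, $) ⊢ (s0, babc, W$) ⊢ (s0, abc, XX$) ⊢ (s2, bc, WXX$) ⊢ (s2, c, XX$) ⊢ (s1, ε, X$)
All input consumed and state s1 ∈ F.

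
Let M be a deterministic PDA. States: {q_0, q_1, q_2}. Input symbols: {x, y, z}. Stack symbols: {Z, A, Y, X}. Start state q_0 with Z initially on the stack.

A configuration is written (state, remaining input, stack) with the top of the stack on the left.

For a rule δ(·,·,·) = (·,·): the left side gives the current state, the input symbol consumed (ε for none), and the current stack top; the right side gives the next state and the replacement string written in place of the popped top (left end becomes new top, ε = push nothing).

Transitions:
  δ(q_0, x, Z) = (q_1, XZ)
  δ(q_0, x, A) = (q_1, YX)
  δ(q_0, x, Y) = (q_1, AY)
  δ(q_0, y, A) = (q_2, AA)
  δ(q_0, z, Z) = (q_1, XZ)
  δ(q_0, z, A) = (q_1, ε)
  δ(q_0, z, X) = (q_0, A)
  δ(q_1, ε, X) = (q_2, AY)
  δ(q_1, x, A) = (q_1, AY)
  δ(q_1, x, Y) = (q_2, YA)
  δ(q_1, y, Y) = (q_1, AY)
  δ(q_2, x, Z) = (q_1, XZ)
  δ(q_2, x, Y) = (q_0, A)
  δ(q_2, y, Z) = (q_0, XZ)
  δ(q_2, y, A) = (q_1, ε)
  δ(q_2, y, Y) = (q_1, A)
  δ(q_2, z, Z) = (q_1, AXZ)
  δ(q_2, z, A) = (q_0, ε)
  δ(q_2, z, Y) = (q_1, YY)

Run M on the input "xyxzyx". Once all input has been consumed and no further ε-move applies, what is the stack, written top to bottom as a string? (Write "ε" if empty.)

(q_0, xyxzyx, Z) ⊢ (q_1, yxzyx, XZ) ⊢ (q_2, yxzyx, AYZ) ⊢ (q_1, xzyx, YZ) ⊢ (q_2, zyx, YAZ) ⊢ (q_1, yx, YYAZ) ⊢ (q_1, x, AYYAZ) ⊢ (q_1, ε, AYYYAZ)
All input consumed in state q_1 with stack AYYYAZ.

AYYYAZ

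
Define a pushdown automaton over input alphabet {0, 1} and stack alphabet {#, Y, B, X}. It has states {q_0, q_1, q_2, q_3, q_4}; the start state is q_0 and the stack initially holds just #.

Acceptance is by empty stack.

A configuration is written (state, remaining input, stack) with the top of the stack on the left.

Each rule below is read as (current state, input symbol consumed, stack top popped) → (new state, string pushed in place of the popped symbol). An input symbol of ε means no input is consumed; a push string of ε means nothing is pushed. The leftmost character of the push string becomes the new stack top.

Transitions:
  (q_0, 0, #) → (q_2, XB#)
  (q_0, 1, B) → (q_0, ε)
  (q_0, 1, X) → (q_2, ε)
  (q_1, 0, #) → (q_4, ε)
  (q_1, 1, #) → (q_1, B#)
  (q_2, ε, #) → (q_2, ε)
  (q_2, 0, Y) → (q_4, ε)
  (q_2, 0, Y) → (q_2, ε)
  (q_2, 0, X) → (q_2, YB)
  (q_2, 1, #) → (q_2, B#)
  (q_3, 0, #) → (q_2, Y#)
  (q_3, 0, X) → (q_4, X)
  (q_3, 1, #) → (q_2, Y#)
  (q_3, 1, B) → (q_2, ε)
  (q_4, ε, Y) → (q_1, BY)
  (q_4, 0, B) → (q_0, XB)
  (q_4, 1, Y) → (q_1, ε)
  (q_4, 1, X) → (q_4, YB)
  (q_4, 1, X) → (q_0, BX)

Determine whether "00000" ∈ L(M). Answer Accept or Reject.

Reject

No computation consumes all input and empties the stack.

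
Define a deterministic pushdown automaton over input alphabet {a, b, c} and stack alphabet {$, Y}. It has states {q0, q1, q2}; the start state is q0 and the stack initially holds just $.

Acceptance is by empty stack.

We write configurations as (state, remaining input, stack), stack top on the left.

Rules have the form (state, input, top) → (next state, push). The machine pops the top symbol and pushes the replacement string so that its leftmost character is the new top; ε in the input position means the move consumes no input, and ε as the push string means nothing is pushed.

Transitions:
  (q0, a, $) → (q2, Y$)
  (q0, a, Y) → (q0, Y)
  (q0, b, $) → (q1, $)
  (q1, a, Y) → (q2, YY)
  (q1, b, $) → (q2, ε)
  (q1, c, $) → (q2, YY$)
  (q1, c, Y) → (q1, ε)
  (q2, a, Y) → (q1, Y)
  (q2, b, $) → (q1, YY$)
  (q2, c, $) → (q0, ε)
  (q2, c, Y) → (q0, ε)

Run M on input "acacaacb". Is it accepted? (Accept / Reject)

(q0, acacaacb, $) ⊢ (q2, cacaacb, Y$) ⊢ (q0, acaacb, $) ⊢ (q2, caacb, Y$) ⊢ (q0, aacb, $) ⊢ (q2, acb, Y$) ⊢ (q1, cb, Y$) ⊢ (q1, b, $) ⊢ (q2, ε, ε)
All input consumed and the stack is empty.

Accept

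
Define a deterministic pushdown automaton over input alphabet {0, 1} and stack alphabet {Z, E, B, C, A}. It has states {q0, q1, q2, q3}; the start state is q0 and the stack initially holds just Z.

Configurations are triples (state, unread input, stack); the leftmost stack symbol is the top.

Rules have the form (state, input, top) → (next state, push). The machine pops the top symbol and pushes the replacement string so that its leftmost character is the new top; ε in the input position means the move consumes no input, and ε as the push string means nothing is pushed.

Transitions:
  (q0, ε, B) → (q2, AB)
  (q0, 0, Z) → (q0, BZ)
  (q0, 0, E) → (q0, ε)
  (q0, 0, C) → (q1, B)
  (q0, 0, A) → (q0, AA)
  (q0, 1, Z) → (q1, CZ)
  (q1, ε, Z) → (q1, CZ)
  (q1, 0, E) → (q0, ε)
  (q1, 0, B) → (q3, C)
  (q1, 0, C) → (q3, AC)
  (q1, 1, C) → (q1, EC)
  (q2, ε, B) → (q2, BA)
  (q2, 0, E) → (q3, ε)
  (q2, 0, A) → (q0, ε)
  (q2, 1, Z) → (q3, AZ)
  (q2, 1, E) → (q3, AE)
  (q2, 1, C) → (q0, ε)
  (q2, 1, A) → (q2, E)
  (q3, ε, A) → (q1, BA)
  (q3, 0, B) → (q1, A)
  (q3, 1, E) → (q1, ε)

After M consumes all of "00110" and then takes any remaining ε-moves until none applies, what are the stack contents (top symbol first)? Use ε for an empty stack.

CAEBZ

(q0, 00110, Z)
  read 0, top Z: go to q0, push BZ → (q0, 0110, BZ)
  ε-move, top B: go to q2, push AB → (q2, 0110, ABZ)
  read 0, top A: go to q0, push ε → (q0, 110, BZ)
  ε-move, top B: go to q2, push AB → (q2, 110, ABZ)
  read 1, top A: go to q2, push E → (q2, 10, EBZ)
  read 1, top E: go to q3, push AE → (q3, 0, AEBZ)
  ε-move, top A: go to q1, push BA → (q1, 0, BAEBZ)
  read 0, top B: go to q3, push C → (q3, ε, CAEBZ)
All input consumed in state q3 with stack CAEBZ.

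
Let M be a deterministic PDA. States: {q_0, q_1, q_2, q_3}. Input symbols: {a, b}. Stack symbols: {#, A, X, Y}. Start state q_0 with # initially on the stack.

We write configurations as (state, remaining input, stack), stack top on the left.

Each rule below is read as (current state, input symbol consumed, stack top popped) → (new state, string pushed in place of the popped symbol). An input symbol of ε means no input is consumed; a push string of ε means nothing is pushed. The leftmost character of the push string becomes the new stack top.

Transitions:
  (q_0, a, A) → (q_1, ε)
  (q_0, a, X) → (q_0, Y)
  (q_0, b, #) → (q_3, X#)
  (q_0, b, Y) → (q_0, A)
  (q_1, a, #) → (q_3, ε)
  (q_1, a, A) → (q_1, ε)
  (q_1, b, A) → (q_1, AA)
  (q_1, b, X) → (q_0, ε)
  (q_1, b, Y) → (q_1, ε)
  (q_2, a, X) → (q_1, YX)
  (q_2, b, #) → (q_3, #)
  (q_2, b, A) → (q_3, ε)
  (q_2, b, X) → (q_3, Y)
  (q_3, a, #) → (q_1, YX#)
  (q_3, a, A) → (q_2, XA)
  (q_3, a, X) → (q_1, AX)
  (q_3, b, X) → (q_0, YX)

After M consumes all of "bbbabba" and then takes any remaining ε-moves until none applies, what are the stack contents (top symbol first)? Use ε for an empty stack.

AX#

(q_0, bbbabba, #)
  read b, top #: go to q_3, push X# → (q_3, bbabba, X#)
  read b, top X: go to q_0, push YX → (q_0, babba, YX#)
  read b, top Y: go to q_0, push A → (q_0, abba, AX#)
  read a, top A: go to q_1, push ε → (q_1, bba, X#)
  read b, top X: go to q_0, push ε → (q_0, ba, #)
  read b, top #: go to q_3, push X# → (q_3, a, X#)
  read a, top X: go to q_1, push AX → (q_1, ε, AX#)
All input consumed in state q_1 with stack AX#.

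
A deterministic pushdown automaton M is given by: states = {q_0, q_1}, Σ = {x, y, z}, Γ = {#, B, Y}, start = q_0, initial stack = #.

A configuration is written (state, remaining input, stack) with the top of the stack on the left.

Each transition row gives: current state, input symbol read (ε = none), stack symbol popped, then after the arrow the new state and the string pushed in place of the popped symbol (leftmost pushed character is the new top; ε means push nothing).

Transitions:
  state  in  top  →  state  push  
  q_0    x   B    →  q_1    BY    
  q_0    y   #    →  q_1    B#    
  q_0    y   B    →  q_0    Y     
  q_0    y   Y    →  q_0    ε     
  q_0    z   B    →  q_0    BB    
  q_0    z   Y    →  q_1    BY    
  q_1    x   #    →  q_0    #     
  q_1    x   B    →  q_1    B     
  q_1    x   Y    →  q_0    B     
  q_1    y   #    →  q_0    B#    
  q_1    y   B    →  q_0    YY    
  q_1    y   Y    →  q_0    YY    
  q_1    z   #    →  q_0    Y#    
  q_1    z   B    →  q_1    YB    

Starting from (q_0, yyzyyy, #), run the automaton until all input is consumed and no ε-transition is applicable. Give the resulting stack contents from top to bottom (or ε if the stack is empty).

(q_0, yyzyyy, #)
  read y, top #: go to q_1, push B# → (q_1, yzyyy, B#)
  read y, top B: go to q_0, push YY → (q_0, zyyy, YY#)
  read z, top Y: go to q_1, push BY → (q_1, yyy, BYY#)
  read y, top B: go to q_0, push YY → (q_0, yy, YYYY#)
  read y, top Y: go to q_0, push ε → (q_0, y, YYY#)
  read y, top Y: go to q_0, push ε → (q_0, ε, YY#)
All input consumed in state q_0 with stack YY#.

YY#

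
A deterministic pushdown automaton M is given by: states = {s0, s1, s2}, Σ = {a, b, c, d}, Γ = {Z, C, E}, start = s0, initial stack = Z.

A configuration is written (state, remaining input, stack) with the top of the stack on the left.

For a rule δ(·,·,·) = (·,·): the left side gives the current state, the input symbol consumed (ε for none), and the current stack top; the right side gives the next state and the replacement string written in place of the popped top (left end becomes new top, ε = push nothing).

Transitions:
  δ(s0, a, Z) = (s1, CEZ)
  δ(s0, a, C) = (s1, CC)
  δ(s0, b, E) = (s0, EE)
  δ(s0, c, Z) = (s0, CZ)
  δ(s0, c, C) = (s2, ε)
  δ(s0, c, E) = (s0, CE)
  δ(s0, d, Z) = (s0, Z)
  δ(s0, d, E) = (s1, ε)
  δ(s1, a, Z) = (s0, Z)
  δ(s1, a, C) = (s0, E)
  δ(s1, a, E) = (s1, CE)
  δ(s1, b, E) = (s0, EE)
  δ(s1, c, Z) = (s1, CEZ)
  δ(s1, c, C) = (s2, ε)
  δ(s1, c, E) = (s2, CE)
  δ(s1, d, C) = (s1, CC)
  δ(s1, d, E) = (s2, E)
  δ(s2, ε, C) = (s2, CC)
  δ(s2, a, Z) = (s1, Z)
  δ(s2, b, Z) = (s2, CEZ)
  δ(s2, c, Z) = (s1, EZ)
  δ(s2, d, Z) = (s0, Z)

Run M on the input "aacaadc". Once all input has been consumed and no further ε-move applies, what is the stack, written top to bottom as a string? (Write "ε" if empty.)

(s0, aacaadc, Z)
  read a, top Z: go to s1, push CEZ → (s1, acaadc, CEZ)
  read a, top C: go to s0, push E → (s0, caadc, EEZ)
  read c, top E: go to s0, push CE → (s0, aadc, CEEZ)
  read a, top C: go to s1, push CC → (s1, adc, CCEEZ)
  read a, top C: go to s0, push E → (s0, dc, ECEEZ)
  read d, top E: go to s1, push ε → (s1, c, CEEZ)
  read c, top C: go to s2, push ε → (s2, ε, EEZ)
All input consumed in state s2 with stack EEZ.

EEZ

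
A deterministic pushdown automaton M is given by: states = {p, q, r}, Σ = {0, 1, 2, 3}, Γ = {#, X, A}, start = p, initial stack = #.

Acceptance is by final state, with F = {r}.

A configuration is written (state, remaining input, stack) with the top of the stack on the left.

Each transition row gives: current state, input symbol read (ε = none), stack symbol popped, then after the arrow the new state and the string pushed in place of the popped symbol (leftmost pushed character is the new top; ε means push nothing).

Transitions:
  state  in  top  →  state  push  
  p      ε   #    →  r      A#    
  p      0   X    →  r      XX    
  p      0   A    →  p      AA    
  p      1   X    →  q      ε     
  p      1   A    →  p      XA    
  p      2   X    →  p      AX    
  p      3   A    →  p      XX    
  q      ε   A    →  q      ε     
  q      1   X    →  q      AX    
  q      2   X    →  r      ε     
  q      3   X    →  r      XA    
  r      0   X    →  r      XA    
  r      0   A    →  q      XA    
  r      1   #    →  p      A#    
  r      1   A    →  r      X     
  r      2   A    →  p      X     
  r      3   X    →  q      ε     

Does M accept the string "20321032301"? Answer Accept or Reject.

Reject

(p, 20321032301, #)
  ε-move, top #: go to r, push A# → (r, 20321032301, A#)
  read 2, top A: go to p, push X → (p, 0321032301, X#)
  read 0, top X: go to r, push XX → (r, 321032301, XX#)
  read 3, top X: go to q, push ε → (q, 21032301, X#)
  read 2, top X: go to r, push ε → (r, 1032301, #)
  read 1, top #: go to p, push A# → (p, 032301, A#)
  read 0, top A: go to p, push AA → (p, 32301, AA#)
  read 3, top A: go to p, push XX → (p, 2301, XXA#)
  read 2, top X: go to p, push AX → (p, 301, AXXA#)
  read 3, top A: go to p, push XX → (p, 01, XXXXA#)
  read 0, top X: go to r, push XX → (r, 1, XXXXXA#)
No transition applies at (r, 1, XXXXXA#); input not fully consumed.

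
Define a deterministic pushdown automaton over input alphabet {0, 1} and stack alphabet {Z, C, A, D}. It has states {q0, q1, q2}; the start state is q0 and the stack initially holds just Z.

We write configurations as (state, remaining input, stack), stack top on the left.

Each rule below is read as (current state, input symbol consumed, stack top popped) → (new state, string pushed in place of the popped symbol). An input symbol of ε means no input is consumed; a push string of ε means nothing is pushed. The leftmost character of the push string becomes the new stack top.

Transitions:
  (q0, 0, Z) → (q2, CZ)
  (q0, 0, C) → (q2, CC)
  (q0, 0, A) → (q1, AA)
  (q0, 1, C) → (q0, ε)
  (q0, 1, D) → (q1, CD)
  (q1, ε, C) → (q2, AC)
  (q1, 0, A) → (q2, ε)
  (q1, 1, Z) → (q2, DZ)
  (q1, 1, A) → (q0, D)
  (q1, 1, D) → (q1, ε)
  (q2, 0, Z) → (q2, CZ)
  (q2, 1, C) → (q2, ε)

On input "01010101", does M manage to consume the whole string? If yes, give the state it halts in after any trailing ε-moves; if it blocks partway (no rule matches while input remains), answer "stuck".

(q0, 01010101, Z)
  read 0, top Z: go to q2, push CZ → (q2, 1010101, CZ)
  read 1, top C: go to q2, push ε → (q2, 010101, Z)
  read 0, top Z: go to q2, push CZ → (q2, 10101, CZ)
  read 1, top C: go to q2, push ε → (q2, 0101, Z)
  read 0, top Z: go to q2, push CZ → (q2, 101, CZ)
  read 1, top C: go to q2, push ε → (q2, 01, Z)
  read 0, top Z: go to q2, push CZ → (q2, 1, CZ)
  read 1, top C: go to q2, push ε → (q2, ε, Z)
All input consumed; M is in state q2.

q2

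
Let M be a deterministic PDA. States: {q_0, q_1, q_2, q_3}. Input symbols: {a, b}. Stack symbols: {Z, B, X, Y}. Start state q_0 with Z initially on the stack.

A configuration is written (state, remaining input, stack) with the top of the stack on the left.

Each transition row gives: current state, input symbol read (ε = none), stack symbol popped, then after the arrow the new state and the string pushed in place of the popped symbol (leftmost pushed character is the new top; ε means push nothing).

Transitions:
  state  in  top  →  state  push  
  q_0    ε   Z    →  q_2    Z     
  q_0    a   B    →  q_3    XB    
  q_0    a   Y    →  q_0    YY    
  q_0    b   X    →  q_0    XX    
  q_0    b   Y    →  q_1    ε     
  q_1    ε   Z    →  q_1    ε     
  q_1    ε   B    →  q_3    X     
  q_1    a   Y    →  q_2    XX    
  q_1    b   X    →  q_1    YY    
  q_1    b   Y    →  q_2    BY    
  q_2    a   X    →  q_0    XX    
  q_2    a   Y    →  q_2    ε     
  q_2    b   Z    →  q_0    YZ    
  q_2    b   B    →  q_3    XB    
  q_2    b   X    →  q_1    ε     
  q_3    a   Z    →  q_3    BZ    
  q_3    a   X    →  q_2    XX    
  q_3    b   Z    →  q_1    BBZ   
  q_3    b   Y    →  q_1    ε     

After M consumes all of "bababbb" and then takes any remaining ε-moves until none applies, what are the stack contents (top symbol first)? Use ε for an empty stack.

BYYZ

(q_0, bababbb, Z) ⊢ (q_2, bababbb, Z) ⊢ (q_0, ababbb, YZ) ⊢ (q_0, babbb, YYZ) ⊢ (q_1, abbb, YZ) ⊢ (q_2, bbb, XXZ) ⊢ (q_1, bb, XZ) ⊢ (q_1, b, YYZ) ⊢ (q_2, ε, BYYZ)
All input consumed in state q_2 with stack BYYZ.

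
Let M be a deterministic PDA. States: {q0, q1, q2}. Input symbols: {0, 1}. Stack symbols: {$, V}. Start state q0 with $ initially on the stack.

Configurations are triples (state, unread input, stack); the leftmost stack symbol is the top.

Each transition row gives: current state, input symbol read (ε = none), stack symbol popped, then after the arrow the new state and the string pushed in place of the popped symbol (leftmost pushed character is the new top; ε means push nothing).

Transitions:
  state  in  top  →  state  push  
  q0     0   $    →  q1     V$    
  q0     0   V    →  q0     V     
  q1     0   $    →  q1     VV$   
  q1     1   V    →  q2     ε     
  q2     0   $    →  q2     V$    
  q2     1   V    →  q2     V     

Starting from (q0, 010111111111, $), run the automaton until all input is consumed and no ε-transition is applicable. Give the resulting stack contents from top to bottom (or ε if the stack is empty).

(q0, 010111111111, $)
  read 0, top $: go to q1, push V$ → (q1, 10111111111, V$)
  read 1, top V: go to q2, push ε → (q2, 0111111111, $)
  read 0, top $: go to q2, push V$ → (q2, 111111111, V$)
  read 1, top V: go to q2, push V → (q2, 11111111, V$)
  read 1, top V: go to q2, push V → (q2, 1111111, V$)
  read 1, top V: go to q2, push V → (q2, 111111, V$)
  read 1, top V: go to q2, push V → (q2, 11111, V$)
  read 1, top V: go to q2, push V → (q2, 1111, V$)
  read 1, top V: go to q2, push V → (q2, 111, V$)
  read 1, top V: go to q2, push V → (q2, 11, V$)
  read 1, top V: go to q2, push V → (q2, 1, V$)
  read 1, top V: go to q2, push V → (q2, ε, V$)
All input consumed in state q2 with stack V$.

V$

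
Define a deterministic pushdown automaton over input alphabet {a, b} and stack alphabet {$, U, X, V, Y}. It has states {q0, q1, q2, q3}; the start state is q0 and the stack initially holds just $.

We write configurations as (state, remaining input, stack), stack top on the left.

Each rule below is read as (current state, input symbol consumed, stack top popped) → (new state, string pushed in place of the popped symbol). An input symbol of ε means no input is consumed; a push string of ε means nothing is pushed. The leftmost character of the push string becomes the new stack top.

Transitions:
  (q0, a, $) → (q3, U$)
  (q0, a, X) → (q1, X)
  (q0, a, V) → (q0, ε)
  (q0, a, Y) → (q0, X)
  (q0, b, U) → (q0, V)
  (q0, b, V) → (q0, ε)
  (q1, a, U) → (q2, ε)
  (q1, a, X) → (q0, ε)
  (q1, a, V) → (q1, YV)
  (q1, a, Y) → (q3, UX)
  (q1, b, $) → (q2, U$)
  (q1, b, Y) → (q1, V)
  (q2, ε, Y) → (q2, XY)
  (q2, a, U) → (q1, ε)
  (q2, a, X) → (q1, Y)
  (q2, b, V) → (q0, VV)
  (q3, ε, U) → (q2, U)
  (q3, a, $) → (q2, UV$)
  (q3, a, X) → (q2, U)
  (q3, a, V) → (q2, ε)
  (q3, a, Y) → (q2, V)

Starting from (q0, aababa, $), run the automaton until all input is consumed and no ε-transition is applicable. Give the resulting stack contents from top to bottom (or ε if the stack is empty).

(q0, aababa, $) ⊢ (q3, ababa, U$) ⊢ (q2, ababa, U$) ⊢ (q1, baba, $) ⊢ (q2, aba, U$) ⊢ (q1, ba, $) ⊢ (q2, a, U$) ⊢ (q1, ε, $)
All input consumed in state q1 with stack $.

$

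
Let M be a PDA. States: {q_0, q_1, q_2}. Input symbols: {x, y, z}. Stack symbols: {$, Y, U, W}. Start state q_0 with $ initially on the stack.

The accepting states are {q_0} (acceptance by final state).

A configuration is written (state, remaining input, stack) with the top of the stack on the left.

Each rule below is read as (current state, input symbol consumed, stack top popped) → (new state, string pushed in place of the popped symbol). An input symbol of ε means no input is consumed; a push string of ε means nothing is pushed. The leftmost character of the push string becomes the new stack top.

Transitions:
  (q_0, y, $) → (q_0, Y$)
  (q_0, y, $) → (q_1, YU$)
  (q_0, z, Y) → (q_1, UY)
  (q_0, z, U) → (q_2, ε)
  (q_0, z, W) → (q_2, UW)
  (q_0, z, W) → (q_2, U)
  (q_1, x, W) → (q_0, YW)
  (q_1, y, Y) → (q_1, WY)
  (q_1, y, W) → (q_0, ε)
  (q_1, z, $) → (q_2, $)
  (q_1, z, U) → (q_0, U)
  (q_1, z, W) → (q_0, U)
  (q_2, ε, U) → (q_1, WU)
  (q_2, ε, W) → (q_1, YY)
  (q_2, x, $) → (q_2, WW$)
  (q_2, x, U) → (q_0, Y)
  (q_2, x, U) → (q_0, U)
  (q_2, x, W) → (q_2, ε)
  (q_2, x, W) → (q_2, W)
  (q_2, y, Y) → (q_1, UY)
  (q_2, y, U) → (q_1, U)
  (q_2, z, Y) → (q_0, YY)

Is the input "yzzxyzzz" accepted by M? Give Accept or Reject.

No computation consumes all input and reaches a final state.

Reject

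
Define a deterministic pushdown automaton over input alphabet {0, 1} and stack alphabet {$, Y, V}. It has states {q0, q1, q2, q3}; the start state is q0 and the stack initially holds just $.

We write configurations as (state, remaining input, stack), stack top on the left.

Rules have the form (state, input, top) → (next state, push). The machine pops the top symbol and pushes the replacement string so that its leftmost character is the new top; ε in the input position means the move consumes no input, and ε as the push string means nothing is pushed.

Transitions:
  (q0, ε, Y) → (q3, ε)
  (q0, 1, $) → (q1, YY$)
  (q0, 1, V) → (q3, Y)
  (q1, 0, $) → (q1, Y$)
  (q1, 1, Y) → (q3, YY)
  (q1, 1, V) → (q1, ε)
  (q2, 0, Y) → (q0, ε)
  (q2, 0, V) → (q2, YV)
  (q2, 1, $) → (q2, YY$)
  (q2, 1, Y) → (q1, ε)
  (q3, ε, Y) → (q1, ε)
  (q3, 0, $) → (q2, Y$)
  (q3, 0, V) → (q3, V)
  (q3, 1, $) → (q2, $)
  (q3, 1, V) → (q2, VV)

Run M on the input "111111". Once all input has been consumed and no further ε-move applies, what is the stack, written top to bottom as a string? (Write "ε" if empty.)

YY$

(q0, 111111, $)
  read 1, top $: go to q1, push YY$ → (q1, 11111, YY$)
  read 1, top Y: go to q3, push YY → (q3, 1111, YYY$)
  ε-move, top Y: go to q1, push ε → (q1, 1111, YY$)
  read 1, top Y: go to q3, push YY → (q3, 111, YYY$)
  ε-move, top Y: go to q1, push ε → (q1, 111, YY$)
  read 1, top Y: go to q3, push YY → (q3, 11, YYY$)
  ε-move, top Y: go to q1, push ε → (q1, 11, YY$)
  read 1, top Y: go to q3, push YY → (q3, 1, YYY$)
  ε-move, top Y: go to q1, push ε → (q1, 1, YY$)
  read 1, top Y: go to q3, push YY → (q3, ε, YYY$)
  ε-move, top Y: go to q1, push ε → (q1, ε, YY$)
All input consumed in state q1 with stack YY$.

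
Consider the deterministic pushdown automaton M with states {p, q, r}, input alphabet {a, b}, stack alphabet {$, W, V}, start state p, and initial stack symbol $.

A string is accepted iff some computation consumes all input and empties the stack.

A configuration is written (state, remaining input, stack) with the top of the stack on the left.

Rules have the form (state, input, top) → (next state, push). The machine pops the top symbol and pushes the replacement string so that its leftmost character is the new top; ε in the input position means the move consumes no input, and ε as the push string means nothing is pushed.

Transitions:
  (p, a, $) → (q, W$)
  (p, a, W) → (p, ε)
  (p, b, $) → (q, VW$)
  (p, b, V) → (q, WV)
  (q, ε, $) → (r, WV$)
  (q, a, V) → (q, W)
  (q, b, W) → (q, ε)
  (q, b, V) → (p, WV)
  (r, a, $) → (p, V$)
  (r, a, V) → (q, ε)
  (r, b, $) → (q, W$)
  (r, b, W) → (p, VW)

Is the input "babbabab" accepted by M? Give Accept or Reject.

(p, babbabab, $)
  read b, top $: go to q, push VW$ → (q, abbabab, VW$)
  read a, top V: go to q, push W → (q, bbabab, WW$)
  read b, top W: go to q, push ε → (q, babab, W$)
  read b, top W: go to q, push ε → (q, abab, $)
  ε-move, top $: go to r, push WV$ → (r, abab, WV$)
No transition applies at (r, abab, WV$); input not fully consumed.

Reject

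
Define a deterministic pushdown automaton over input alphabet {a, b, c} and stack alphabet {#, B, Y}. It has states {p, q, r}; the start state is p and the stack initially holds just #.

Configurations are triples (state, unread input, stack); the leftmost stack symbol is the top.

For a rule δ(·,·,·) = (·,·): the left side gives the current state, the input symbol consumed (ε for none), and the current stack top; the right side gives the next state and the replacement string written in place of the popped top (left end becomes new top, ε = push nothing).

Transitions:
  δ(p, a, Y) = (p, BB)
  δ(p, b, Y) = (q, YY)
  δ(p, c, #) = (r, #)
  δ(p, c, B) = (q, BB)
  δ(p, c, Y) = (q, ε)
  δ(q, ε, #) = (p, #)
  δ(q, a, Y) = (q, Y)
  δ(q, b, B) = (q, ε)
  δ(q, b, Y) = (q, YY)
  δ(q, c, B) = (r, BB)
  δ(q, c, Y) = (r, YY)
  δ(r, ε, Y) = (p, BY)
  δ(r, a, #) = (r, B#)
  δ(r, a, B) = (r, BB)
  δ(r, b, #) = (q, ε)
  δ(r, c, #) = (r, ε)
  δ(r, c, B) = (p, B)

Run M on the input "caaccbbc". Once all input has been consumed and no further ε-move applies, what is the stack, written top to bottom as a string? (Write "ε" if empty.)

BB#

(p, caaccbbc, #)
  read c, top #: go to r, push # → (r, aaccbbc, #)
  read a, top #: go to r, push B# → (r, accbbc, B#)
  read a, top B: go to r, push BB → (r, ccbbc, BB#)
  read c, top B: go to p, push B → (p, cbbc, BB#)
  read c, top B: go to q, push BB → (q, bbc, BBB#)
  read b, top B: go to q, push ε → (q, bc, BB#)
  read b, top B: go to q, push ε → (q, c, B#)
  read c, top B: go to r, push BB → (r, ε, BB#)
All input consumed in state r with stack BB#.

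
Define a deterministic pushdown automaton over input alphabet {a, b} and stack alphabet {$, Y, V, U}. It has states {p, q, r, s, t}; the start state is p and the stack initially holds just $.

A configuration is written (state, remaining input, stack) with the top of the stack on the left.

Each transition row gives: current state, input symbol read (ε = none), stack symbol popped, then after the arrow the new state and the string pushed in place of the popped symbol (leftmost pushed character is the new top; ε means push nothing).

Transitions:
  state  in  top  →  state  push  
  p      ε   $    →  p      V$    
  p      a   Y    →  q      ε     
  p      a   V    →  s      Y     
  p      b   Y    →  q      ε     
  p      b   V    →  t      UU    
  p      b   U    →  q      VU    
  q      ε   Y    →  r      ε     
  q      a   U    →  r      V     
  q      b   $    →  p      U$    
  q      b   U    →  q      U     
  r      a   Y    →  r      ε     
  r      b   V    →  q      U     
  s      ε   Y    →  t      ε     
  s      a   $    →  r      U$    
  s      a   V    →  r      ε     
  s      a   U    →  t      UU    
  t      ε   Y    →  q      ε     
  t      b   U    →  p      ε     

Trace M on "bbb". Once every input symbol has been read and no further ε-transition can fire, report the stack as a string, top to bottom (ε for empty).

(p, bbb, $)
  ε-move, top $: go to p, push V$ → (p, bbb, V$)
  read b, top V: go to t, push UU → (t, bb, UU$)
  read b, top U: go to p, push ε → (p, b, U$)
  read b, top U: go to q, push VU → (q, ε, VU$)
All input consumed in state q with stack VU$.

VU$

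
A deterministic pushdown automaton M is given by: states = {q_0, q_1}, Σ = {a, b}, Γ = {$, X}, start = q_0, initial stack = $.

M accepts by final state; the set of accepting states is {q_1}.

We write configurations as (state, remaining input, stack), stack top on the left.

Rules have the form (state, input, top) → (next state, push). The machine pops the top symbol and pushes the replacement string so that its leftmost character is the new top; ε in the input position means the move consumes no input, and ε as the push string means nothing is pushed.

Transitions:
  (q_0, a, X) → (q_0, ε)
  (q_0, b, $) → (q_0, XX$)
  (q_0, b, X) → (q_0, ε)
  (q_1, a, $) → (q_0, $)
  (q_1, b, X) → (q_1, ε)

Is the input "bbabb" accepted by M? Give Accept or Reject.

(q_0, bbabb, $)
  read b, top $: go to q_0, push XX$ → (q_0, babb, XX$)
  read b, top X: go to q_0, push ε → (q_0, abb, X$)
  read a, top X: go to q_0, push ε → (q_0, bb, $)
  read b, top $: go to q_0, push XX$ → (q_0, b, XX$)
  read b, top X: go to q_0, push ε → (q_0, ε, X$)
All input consumed; state q_0 ∉ F and no further ε-move applies.

Reject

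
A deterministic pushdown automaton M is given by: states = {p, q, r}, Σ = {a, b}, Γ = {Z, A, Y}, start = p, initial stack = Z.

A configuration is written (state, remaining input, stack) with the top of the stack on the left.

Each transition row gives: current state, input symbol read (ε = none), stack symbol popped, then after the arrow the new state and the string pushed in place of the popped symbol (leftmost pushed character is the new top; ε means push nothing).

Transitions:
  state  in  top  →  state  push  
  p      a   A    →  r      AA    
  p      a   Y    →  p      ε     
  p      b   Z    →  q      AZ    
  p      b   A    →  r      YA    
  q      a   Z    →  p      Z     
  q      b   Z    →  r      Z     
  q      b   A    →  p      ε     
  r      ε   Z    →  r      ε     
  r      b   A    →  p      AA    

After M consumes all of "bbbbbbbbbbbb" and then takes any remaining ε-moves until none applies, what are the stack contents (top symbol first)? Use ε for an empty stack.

(p, bbbbbbbbbbbb, Z)
  read b, top Z: go to q, push AZ → (q, bbbbbbbbbbb, AZ)
  read b, top A: go to p, push ε → (p, bbbbbbbbbb, Z)
  read b, top Z: go to q, push AZ → (q, bbbbbbbbb, AZ)
  read b, top A: go to p, push ε → (p, bbbbbbbb, Z)
  read b, top Z: go to q, push AZ → (q, bbbbbbb, AZ)
  read b, top A: go to p, push ε → (p, bbbbbb, Z)
  read b, top Z: go to q, push AZ → (q, bbbbb, AZ)
  read b, top A: go to p, push ε → (p, bbbb, Z)
  read b, top Z: go to q, push AZ → (q, bbb, AZ)
  read b, top A: go to p, push ε → (p, bb, Z)
  read b, top Z: go to q, push AZ → (q, b, AZ)
  read b, top A: go to p, push ε → (p, ε, Z)
All input consumed in state p with stack Z.

Z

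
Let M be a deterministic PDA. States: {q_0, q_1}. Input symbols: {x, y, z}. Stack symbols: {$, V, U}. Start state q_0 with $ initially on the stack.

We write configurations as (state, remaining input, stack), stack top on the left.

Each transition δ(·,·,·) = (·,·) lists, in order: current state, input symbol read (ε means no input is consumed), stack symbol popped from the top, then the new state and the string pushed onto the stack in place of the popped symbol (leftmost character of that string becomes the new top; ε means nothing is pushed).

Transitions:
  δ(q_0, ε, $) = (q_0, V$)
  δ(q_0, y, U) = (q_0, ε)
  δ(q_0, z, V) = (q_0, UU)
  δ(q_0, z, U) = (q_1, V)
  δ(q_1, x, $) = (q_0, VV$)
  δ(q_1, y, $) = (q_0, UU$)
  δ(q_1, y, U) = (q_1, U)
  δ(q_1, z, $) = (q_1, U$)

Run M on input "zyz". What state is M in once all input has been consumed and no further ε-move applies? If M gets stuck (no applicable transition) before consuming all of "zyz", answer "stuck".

(q_0, zyz, $)
  ε-move, top $: go to q_0, push V$ → (q_0, zyz, V$)
  read z, top V: go to q_0, push UU → (q_0, yz, UU$)
  read y, top U: go to q_0, push ε → (q_0, z, U$)
  read z, top U: go to q_1, push V → (q_1, ε, V$)
All input consumed; M is in state q_1.

q_1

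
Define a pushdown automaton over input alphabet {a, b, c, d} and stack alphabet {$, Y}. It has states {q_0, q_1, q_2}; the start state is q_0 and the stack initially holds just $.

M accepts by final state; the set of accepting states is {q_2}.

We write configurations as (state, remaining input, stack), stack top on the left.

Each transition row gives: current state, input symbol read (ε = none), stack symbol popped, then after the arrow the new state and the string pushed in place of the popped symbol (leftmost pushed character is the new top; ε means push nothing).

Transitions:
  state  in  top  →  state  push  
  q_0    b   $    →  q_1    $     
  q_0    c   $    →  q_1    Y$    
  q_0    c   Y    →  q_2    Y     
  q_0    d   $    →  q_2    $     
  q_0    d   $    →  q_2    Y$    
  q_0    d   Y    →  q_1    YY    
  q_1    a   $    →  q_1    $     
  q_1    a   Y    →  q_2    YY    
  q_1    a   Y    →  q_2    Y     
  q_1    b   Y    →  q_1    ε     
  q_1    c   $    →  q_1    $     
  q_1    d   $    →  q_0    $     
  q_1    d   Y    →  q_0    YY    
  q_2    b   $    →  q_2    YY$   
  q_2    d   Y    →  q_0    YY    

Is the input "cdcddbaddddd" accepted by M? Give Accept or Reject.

Reject

No computation consumes all input and reaches a final state.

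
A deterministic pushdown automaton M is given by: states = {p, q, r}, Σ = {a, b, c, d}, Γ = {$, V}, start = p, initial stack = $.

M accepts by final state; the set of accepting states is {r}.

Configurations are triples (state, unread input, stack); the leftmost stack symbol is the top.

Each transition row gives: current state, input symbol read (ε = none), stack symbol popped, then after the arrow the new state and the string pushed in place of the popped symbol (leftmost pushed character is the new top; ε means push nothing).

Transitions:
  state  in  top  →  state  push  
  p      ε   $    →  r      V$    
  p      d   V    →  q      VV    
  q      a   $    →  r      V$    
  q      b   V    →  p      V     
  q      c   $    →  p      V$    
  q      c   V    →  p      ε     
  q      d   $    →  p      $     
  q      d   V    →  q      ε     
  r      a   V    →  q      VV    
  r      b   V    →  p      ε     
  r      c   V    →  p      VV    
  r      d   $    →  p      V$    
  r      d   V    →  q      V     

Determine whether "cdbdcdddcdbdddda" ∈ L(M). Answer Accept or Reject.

Accept

(p, cdbdcdddcdbdddda, $) ⊢ (r, cdbdcdddcdbdddda, V$) ⊢ (p, dbdcdddcdbdddda, VV$) ⊢ (q, bdcdddcdbdddda, VVV$) ⊢ (p, dcdddcdbdddda, VVV$) ⊢ (q, cdddcdbdddda, VVVV$) ⊢ (p, dddcdbdddda, VVV$) ⊢ (q, ddcdbdddda, VVVV$) ⊢ (q, dcdbdddda, VVV$) ⊢ (q, cdbdddda, VV$) ⊢ (p, dbdddda, V$) ⊢ (q, bdddda, VV$) ⊢ (p, dddda, VV$) ⊢ (q, ddda, VVV$) ⊢ (q, dda, VV$) ⊢ (q, da, V$) ⊢ (q, a, $) ⊢ (r, ε, V$)
All input consumed; state r ∈ F.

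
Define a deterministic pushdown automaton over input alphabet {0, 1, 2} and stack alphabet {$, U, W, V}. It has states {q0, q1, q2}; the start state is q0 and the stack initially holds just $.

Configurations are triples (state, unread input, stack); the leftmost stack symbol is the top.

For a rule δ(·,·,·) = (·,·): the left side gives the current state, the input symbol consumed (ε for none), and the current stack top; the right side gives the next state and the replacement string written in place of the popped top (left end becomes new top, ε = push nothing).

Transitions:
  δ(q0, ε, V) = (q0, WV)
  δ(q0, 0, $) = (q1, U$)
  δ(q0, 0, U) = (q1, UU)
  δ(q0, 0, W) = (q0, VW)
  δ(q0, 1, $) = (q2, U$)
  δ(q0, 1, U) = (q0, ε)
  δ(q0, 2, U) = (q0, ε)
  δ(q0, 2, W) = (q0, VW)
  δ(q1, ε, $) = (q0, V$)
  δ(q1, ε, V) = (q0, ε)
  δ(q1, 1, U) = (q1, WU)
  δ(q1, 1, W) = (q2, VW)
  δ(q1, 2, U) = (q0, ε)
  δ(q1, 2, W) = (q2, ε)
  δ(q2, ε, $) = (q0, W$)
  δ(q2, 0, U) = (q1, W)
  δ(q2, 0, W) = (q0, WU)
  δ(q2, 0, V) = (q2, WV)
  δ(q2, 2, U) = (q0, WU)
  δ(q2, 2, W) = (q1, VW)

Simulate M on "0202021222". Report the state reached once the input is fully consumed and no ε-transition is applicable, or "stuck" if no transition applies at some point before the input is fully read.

(q0, 0202021222, $) ⊢ (q1, 202021222, U$) ⊢ (q0, 02021222, $) ⊢ (q1, 2021222, U$) ⊢ (q0, 021222, $) ⊢ (q1, 21222, U$) ⊢ (q0, 1222, $) ⊢ (q2, 222, U$) ⊢ (q0, 22, WU$) ⊢ (q0, 2, VWU$) ⊢ (q0, 2, WVWU$) ⊢ (q0, ε, VWVWU$) ⊢ (q0, ε, WVWVWU$)
All input consumed; M is in state q0.

q0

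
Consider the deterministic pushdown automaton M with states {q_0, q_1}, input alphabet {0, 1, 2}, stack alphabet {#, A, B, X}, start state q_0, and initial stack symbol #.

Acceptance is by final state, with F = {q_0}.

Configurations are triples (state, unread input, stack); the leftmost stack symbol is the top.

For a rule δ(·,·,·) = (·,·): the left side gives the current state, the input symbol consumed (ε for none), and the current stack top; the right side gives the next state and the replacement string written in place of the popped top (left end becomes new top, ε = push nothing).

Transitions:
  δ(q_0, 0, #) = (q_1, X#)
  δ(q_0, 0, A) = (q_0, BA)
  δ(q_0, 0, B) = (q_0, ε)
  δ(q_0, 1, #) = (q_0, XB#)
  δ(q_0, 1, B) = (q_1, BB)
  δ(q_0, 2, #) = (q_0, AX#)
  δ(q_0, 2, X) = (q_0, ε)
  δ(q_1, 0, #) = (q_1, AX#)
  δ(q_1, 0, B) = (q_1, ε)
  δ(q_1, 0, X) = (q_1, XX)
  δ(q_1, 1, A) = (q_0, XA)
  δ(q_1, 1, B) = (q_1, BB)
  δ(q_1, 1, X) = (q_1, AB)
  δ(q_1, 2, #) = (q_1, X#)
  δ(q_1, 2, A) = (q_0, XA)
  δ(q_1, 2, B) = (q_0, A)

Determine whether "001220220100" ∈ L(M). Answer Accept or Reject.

(q_0, 001220220100, #)
  read 0, top #: go to q_1, push X# → (q_1, 01220220100, X#)
  read 0, top X: go to q_1, push XX → (q_1, 1220220100, XX#)
  read 1, top X: go to q_1, push AB → (q_1, 220220100, ABX#)
  read 2, top A: go to q_0, push XA → (q_0, 20220100, XABX#)
  read 2, top X: go to q_0, push ε → (q_0, 0220100, ABX#)
  read 0, top A: go to q_0, push BA → (q_0, 220100, BABX#)
No transition applies at (q_0, 220100, BABX#); input not fully consumed.

Reject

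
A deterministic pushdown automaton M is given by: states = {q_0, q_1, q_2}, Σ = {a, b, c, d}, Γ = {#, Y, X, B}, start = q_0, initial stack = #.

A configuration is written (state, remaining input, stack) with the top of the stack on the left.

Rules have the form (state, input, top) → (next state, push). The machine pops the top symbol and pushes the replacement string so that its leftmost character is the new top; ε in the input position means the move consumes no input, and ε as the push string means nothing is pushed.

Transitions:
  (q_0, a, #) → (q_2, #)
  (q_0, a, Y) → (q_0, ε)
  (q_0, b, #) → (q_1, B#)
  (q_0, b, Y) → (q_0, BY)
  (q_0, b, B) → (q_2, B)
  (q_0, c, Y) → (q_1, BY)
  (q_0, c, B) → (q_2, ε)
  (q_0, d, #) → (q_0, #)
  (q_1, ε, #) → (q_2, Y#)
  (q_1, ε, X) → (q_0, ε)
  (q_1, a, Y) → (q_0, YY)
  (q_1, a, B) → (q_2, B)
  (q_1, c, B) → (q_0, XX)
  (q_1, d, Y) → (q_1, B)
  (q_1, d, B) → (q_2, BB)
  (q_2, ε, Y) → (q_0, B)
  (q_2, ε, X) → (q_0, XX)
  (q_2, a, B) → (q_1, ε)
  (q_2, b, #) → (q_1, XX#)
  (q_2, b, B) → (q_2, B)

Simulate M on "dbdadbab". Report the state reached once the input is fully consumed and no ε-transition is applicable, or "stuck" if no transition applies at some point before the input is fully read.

stuck

(q_0, dbdadbab, #) ⊢ (q_0, bdadbab, #) ⊢ (q_1, dadbab, B#) ⊢ (q_2, adbab, BB#) ⊢ (q_1, dbab, B#) ⊢ (q_2, bab, BB#) ⊢ (q_2, ab, BB#) ⊢ (q_1, b, B#)
No transition for (q_1, b, top B); M blocks with input b remaining.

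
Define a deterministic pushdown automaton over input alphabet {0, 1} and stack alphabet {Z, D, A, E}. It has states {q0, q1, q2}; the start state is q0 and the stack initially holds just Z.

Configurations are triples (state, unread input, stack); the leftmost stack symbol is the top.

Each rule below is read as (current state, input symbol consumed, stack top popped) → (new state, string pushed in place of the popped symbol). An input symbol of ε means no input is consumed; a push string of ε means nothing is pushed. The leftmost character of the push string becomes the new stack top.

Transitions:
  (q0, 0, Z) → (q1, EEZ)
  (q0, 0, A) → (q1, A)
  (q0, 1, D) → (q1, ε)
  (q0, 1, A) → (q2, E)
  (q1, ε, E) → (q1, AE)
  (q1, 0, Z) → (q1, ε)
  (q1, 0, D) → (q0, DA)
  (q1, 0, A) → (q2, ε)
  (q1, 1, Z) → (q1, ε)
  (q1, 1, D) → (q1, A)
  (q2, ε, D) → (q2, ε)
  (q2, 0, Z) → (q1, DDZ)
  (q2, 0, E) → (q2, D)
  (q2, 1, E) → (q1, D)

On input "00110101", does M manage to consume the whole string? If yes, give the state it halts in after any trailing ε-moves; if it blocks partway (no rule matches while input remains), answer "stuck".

q1

(q0, 00110101, Z)
  read 0, top Z: go to q1, push EEZ → (q1, 0110101, EEZ)
  ε-move, top E: go to q1, push AE → (q1, 0110101, AEEZ)
  read 0, top A: go to q2, push ε → (q2, 110101, EEZ)
  read 1, top E: go to q1, push D → (q1, 10101, DEZ)
  read 1, top D: go to q1, push A → (q1, 0101, AEZ)
  read 0, top A: go to q2, push ε → (q2, 101, EZ)
  read 1, top E: go to q1, push D → (q1, 01, DZ)
  read 0, top D: go to q0, push DA → (q0, 1, DAZ)
  read 1, top D: go to q1, push ε → (q1, ε, AZ)
All input consumed; M is in state q1.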